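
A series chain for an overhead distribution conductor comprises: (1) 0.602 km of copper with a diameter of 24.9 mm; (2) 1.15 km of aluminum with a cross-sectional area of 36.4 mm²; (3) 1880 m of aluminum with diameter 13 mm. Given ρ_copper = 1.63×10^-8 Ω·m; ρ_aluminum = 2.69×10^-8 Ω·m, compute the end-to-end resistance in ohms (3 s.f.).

Seg 1: A = π(d/2)² = π(1.2450e-02 m)² = 4.870e-04 m²
R_1 = (1.63×10^-8)(602)/(4.870e-04) = 0.02015 Ω
Seg 2: A = 36.4 mm² = 3.640e-05 m²
R_2 = (2.69×10^-8)(1150)/(3.640e-05) = 0.8499 Ω
Seg 3: A = π(d/2)² = π(6.5000e-03 m)² = 1.327e-04 m²
R_3 = (2.69×10^-8)(1880)/(1.327e-04) = 0.381 Ω
R_total = R_1 + R_2 + R_3 = 1.25 Ω

1.25 Ω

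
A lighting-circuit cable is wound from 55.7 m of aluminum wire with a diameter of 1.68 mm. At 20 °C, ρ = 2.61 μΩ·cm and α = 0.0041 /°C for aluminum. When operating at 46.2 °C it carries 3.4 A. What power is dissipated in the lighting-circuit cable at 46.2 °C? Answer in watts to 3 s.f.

8.40 W

ρ = 2.61 μΩ·cm = 2.61×10^-8 Ω·m
A = π(d/2)² = π(8.4000e-04 m)² = 2.217e-06 m²
R₍20₎ = ρL/A = (2.61×10^-8)(55.7)/(2.217e-06) = 0.6558 Ω
R₍46.2₎ = R₍20₎(1 + αΔT) = 0.6558 × (1 + 0.0041×26.2) = 0.7263 Ω
P = I²R = (3.4)² × 0.7263 = 8.40 W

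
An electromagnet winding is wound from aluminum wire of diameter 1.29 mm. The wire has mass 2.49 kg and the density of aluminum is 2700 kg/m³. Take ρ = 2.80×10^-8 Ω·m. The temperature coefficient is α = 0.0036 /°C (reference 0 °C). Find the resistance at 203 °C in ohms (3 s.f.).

26.2 Ω

A = π(d/2)² = π(6.4500e-04 m)² = 1.3070e-06 m²
L = m/(density·A) = 2.49/(2700×1.3070e-06) = 705.6 m
R = ρL/A = (2.80×10^-8)(705.6)/(1.3070e-06) = 15.12 Ω
R(203 °C) = 15.12 × (1 + 0.0036×203) = 26.2 Ω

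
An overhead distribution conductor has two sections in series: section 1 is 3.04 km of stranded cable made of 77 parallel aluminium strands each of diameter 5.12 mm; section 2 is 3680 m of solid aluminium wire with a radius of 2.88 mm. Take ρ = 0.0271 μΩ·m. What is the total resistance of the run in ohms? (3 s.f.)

ρ = 0.0271 μΩ·m = 2.71×10^-8 Ω·m
Section 1: A_strand = π(2.5600e-03)² = 2.059e-05 m²; R₁ = ρL/(N·A_s) = (2.71×10^-8)(3040)/(77×2.059e-05) = 0.05197 Ω
Section 2: A = πr² = π(2.8800e-03 m)² = 2.606e-05 m²
R₂ = (2.71×10^-8)(3680)/(2.606e-05) = 3.827 Ω
R = R₁ + R₂ = 3.88 Ω

3.88 Ω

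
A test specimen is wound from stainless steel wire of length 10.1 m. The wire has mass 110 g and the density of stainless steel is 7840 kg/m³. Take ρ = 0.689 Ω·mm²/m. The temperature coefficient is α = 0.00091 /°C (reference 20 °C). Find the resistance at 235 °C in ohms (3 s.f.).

5.99 Ω

ρ = 0.689 Ω·mm²/m = 6.89×10^-7 Ω·m
A = m/(density·L) = 0.11/(7840×10.1) = 1.3892e-06 m²
R = ρL/A = (6.89×10^-7)(10.1)/(1.3892e-06) = 5.009 Ω
R(235 °C) = 5.009 × (1 + 0.00091×215) = 5.99 Ω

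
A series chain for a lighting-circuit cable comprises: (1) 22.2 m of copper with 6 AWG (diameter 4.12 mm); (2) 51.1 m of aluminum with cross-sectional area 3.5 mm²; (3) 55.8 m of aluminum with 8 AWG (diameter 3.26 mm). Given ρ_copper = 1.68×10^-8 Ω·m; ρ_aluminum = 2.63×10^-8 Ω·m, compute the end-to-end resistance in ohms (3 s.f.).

Seg 1: A = π(4.12/2 mm)² = π(2.0600e-03 m)² = 1.333e-05 m²
R_1 = (1.68×10^-8)(22.2)/(1.333e-05) = 0.02798 Ω
Seg 2: A = 3.5 mm² = 3.500e-06 m²
R_2 = (2.63×10^-8)(51.1)/(3.500e-06) = 0.384 Ω
Seg 3: A = π(3.26/2 mm)² = π(1.6300e-03 m)² = 8.347e-06 m²
R_3 = (2.63×10^-8)(55.8)/(8.347e-06) = 0.1758 Ω
R_total = R_1 + R_2 + R_3 = 0.588 Ω

0.588 Ω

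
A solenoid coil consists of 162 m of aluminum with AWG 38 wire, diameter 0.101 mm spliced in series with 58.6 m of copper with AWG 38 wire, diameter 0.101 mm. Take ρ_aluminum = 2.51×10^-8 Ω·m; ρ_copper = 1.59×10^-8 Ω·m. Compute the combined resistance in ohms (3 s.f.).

624 Ω

Segment 1: A = π(0.101/2 mm)² = π(5.0500e-05 m)² = 8.012e-09 m²
R₁ = ρL/A = (2.51×10^-8)(162)/(8.012e-09) = 507.5 Ω
R₂ = (1.59×10^-8)(58.6)/(8.012e-09) = 116.3 Ω
R = R₁ + R₂ = 624 Ω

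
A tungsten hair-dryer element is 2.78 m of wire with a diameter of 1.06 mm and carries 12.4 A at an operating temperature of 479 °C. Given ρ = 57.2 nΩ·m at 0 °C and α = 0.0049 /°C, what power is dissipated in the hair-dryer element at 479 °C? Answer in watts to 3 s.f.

ρ = 57.2 nΩ·m = 5.72×10^-8 Ω·m
A = π(d/2)² = π(5.3000e-04 m)² = 8.825e-07 m²
R₍0₎ = ρL/A = (5.72×10^-8)(2.78)/(8.825e-07) = 0.1802 Ω
R₍479₎ = R₍0₎(1 + αΔT) = 0.1802 × (1 + 0.0049×479) = 0.6031 Ω
P = I²R = (12.4)² × 0.6031 = 92.7 W

92.7 W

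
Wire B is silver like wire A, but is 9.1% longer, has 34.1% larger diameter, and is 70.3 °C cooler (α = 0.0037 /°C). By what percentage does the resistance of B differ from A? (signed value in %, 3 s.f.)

-55.1%

R ∝ ρL/d² with ρ ∝ (1+αΔT), so R_B/R_A = (1 + 9.1/100) × (1 + 34.1/100)⁻² × (1 − 0.0037×70.3)
= 1.091 × 0.5561 × 0.7399 = 0.4489
(R_B − R_A)/R_A = 0.4489 − 1 = -55.1%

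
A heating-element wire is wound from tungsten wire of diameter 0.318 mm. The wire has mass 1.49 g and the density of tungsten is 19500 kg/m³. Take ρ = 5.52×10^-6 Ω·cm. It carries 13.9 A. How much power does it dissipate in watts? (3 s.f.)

129 W

ρ = 5.52×10^-6 Ω·cm = 5.52×10^-8 Ω·m
A = π(d/2)² = π(1.5900e-04 m)² = 7.9423e-08 m²
L = m/(density·A) = 0.00149/(19500×7.9423e-08) = 0.9621 m
R = ρL/A = (5.52×10^-8)(0.9621)/(7.9423e-08) = 0.6687 Ω
P = I²R = (13.9)² × 0.6687 = 129 W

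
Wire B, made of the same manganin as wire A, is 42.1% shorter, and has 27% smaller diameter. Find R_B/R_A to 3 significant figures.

R ∝ L/d², so R_B/R_A = (1 − 42.1/100) × (1 − 27/100)⁻²
= 0.579 × 1.877 = 1.09

1.09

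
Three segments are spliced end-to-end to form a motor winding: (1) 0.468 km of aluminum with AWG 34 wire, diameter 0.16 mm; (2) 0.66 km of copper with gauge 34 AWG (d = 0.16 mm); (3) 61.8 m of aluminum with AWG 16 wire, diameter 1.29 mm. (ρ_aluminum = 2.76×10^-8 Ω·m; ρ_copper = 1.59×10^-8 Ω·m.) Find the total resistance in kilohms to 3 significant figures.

1.17 kΩ

Seg 1: A = π(0.16/2 mm)² = π(8.0000e-05 m)² = 2.011e-08 m²
R_1 = (2.76×10^-8)(468)/(2.011e-08) = 642.4 Ω
Seg 2: A = π(0.16/2 mm)² = π(8.0000e-05 m)² = 2.011e-08 m²
R_2 = (1.59×10^-8)(660)/(2.011e-08) = 521.9 Ω
Seg 3: A = π(1.29/2 mm)² = π(6.4500e-04 m)² = 1.307e-06 m²
R_3 = (2.76×10^-8)(61.8)/(1.307e-06) = 1.305 Ω
R_total = R_1 + R_2 + R_3 = 1.17 kΩ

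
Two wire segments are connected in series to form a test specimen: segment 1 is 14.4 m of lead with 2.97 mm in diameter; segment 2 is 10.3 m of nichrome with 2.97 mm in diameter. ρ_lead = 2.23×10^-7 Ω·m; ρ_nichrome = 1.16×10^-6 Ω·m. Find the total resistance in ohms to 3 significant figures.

Segment 1: A = π(d/2)² = π(1.4850e-03 m)² = 6.928e-06 m²
R₁ = ρL/A = (2.23×10^-7)(14.4)/(6.928e-06) = 0.4635 Ω
R₂ = (1.16×10^-6)(10.3)/(6.928e-06) = 1.725 Ω
R = R₁ + R₂ = 2.19 Ω

2.19 Ω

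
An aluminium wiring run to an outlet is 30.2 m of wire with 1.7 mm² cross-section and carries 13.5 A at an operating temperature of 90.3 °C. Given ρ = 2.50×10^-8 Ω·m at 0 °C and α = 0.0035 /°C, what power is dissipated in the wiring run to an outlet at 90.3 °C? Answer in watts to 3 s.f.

A = 1.7 mm² = 1.700e-06 m²
R₍0₎ = ρL/A = (2.50×10^-8)(30.2)/(1.700e-06) = 0.4441 Ω
R₍90.3₎ = R₍0₎(1 + αΔT) = 0.4441 × (1 + 0.0035×90.3) = 0.5845 Ω
P = I²R = (13.5)² × 0.5845 = 107 W

107 W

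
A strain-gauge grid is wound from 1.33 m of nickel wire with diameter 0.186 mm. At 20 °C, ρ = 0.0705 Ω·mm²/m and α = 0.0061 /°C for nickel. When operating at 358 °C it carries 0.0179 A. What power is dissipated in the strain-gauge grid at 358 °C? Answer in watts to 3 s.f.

0.00339 W

ρ = 0.0705 Ω·mm²/m = 7.05×10^-8 Ω·m
A = π(d/2)² = π(9.3000e-05 m)² = 2.717e-08 m²
R₍20₎ = ρL/A = (7.05×10^-8)(1.33)/(2.717e-08) = 3.451 Ω
R₍358₎ = R₍20₎(1 + αΔT) = 3.451 × (1 + 0.0061×338) = 10.57 Ω
P = I²R = (0.0179)² × 10.57 = 0.00339 W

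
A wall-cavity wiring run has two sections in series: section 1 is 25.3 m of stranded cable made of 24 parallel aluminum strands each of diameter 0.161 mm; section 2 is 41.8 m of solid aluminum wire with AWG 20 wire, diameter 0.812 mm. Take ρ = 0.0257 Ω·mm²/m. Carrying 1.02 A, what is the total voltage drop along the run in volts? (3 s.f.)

3.47 V

ρ = 0.0257 Ω·mm²/m = 2.57×10^-8 Ω·m
Section 1: A_strand = π(8.0500e-05)² = 2.036e-08 m²; R₁ = ρL/(N·A_s) = (2.57×10^-8)(25.3)/(24×2.036e-08) = 1.331 Ω
Section 2: A = π(0.812/2 mm)² = π(4.0600e-04 m)² = 5.178e-07 m²
R₂ = (2.57×10^-8)(41.8)/(5.178e-07) = 2.074 Ω
R = R₁ + R₂ = 3.405 Ω
V = IR = 1.02 × 3.405 = 3.47 V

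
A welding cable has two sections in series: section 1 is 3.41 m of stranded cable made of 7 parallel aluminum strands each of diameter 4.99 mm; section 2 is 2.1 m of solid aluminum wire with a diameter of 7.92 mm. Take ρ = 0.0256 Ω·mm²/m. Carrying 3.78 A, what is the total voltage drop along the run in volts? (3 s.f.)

ρ = 0.0256 Ω·mm²/m = 2.56×10^-8 Ω·m
Section 1: A_strand = π(2.4950e-03)² = 1.956e-05 m²; R₁ = ρL/(N·A_s) = (2.56×10^-8)(3.41)/(7×1.956e-05) = 6.377×10^-4 Ω
Section 2: A = π(d/2)² = π(3.9600e-03 m)² = 4.927e-05 m²
R₂ = (2.56×10^-8)(2.1)/(4.927e-05) = 0.001091 Ω
R = R₁ + R₂ = 0.001729 Ω
V = IR = 3.78 × 0.001729 = 0.00654 V

0.00654 V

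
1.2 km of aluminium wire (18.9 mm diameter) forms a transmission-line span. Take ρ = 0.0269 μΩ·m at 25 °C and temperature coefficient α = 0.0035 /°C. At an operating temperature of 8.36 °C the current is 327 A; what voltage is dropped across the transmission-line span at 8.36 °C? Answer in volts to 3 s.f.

35.4 V

ρ = 0.0269 μΩ·m = 2.69×10^-8 Ω·m
A = π(d/2)² = π(9.4500e-03 m)² = 2.806e-04 m²
R₍25₎ = ρL/A = (2.69×10^-8)(1200)/(2.806e-04) = 0.1151 Ω
R₍8.36₎ = R₍25₎(1 + αΔT) = 0.1151 × (1 + 0.0035×-16.6) = 0.1084 Ω
V = IR = 327 × 0.1084 = 35.4 V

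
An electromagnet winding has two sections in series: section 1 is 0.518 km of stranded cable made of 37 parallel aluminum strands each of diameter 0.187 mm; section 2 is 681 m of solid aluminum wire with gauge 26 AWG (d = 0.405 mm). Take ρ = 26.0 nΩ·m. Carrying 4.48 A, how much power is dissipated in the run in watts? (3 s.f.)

3020 W

ρ = 26.0 nΩ·m = 2.60×10^-8 Ω·m
Section 1: A_strand = π(9.3500e-05)² = 2.746e-08 m²; R₁ = ρL/(N·A_s) = (2.60×10^-8)(518)/(37×2.746e-08) = 13.25 Ω
Section 2: A = π(0.405/2 mm)² = π(2.0250e-04 m)² = 1.288e-07 m²
R₂ = (2.60×10^-8)(681)/(1.288e-07) = 137.4 Ω
R = R₁ + R₂ = 150.7 Ω
P = I²R = (4.48)² × 150.7 = 3020 W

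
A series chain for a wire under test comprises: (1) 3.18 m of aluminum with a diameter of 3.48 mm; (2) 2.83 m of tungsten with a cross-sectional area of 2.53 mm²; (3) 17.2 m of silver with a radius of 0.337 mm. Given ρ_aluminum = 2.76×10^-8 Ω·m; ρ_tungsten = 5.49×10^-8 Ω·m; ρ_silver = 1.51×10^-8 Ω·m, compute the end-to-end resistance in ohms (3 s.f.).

Seg 1: A = π(d/2)² = π(1.7400e-03 m)² = 9.511e-06 m²
R_1 = (2.76×10^-8)(3.18)/(9.511e-06) = 0.009228 Ω
Seg 2: A = 2.53 mm² = 2.530e-06 m²
R_2 = (5.49×10^-8)(2.83)/(2.530e-06) = 0.06141 Ω
Seg 3: A = πr² = π(3.3700e-04 m)² = 3.568e-07 m²
R_3 = (1.51×10^-8)(17.2)/(3.568e-07) = 0.7279 Ω
R_total = R_1 + R_2 + R_3 = 0.799 Ω

0.799 Ω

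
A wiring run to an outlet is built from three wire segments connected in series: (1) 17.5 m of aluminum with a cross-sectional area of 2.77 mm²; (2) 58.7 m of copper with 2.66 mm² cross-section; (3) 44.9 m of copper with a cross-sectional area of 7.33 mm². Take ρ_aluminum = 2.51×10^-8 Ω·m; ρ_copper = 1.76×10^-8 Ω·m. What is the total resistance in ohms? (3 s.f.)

0.655 Ω

Seg 1: A = 2.77 mm² = 2.770e-06 m²
R_1 = (2.51×10^-8)(17.5)/(2.770e-06) = 0.1586 Ω
Seg 2: A = 2.66 mm² = 2.660e-06 m²
R_2 = (1.76×10^-8)(58.7)/(2.660e-06) = 0.3884 Ω
Seg 3: A = 7.33 mm² = 7.330e-06 m²
R_3 = (1.76×10^-8)(44.9)/(7.330e-06) = 0.1078 Ω
R_total = R_1 + R_2 + R_3 = 0.655 Ω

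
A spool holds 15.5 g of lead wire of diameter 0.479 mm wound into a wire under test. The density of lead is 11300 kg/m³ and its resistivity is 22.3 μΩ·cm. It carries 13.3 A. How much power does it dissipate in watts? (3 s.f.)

1670 W

ρ = 22.3 μΩ·cm = 2.23×10^-7 Ω·m
A = π(d/2)² = π(2.3950e-04 m)² = 1.8020e-07 m²
L = m/(density·A) = 0.0155/(11300×1.8020e-07) = 7.612 m
R = ρL/A = (2.23×10^-7)(7.612)/(1.8020e-07) = 9.42 Ω
P = I²R = (13.3)² × 9.42 = 1670 W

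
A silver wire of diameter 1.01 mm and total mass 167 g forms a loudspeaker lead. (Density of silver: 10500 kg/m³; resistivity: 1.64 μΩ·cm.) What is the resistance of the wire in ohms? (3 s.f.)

ρ = 1.64 μΩ·cm = 1.64×10^-8 Ω·m
A = π(d/2)² = π(5.0500e-04 m)² = 8.0118e-07 m²
L = m/(density·A) = 0.167/(10500×8.0118e-07) = 19.85 m
R = ρL/A = (1.64×10^-8)(19.85)/(8.0118e-07) = 0.406 Ω

0.406 Ω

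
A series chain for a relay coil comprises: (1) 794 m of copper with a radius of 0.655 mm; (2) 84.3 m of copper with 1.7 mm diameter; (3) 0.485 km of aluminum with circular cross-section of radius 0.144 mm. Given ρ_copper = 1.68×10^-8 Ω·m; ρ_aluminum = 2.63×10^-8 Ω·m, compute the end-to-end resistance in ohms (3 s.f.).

Seg 1: A = πr² = π(6.5500e-04 m)² = 1.348e-06 m²
R_1 = (1.68×10^-8)(794)/(1.348e-06) = 9.897 Ω
Seg 2: A = π(d/2)² = π(8.5000e-04 m)² = 2.270e-06 m²
R_2 = (1.68×10^-8)(84.3)/(2.270e-06) = 0.6239 Ω
Seg 3: A = πr² = π(1.4400e-04 m)² = 6.514e-08 m²
R_3 = (2.63×10^-8)(485)/(6.514e-08) = 195.8 Ω
R_total = R_1 + R_2 + R_3 = 206 Ω

206 Ω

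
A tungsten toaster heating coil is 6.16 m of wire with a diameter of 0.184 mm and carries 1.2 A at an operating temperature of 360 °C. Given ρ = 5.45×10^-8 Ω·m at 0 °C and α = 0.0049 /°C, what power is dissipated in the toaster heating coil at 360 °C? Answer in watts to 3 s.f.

A = π(d/2)² = π(9.2000e-05 m)² = 2.659e-08 m²
R₍0₎ = ρL/A = (5.45×10^-8)(6.16)/(2.659e-08) = 12.63 Ω
R₍360₎ = R₍0₎(1 + αΔT) = 12.63 × (1 + 0.0049×360) = 34.9 Ω
P = I²R = (1.2)² × 34.9 = 50.3 W

50.3 W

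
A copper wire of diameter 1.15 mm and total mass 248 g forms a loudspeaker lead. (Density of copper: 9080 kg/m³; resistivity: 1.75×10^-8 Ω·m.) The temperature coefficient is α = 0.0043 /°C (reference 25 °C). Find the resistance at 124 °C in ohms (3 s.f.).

A = π(d/2)² = π(5.7500e-04 m)² = 1.0387e-06 m²
L = m/(density·A) = 0.248/(9080×1.0387e-06) = 26.3 m
R = ρL/A = (1.75×10^-8)(26.3)/(1.0387e-06) = 0.443 Ω
R(124 °C) = 0.443 × (1 + 0.0043×99) = 0.632 Ω

0.632 Ω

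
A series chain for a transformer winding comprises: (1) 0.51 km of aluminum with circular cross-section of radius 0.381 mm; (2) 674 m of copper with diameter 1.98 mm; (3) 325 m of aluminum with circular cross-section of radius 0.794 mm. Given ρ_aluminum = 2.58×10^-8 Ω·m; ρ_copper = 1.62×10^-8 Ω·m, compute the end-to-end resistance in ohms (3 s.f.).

36.6 Ω

Seg 1: A = πr² = π(3.8100e-04 m)² = 4.560e-07 m²
R_1 = (2.58×10^-8)(510)/(4.560e-07) = 28.85 Ω
Seg 2: A = π(d/2)² = π(9.9000e-04 m)² = 3.079e-06 m²
R_2 = (1.62×10^-8)(674)/(3.079e-06) = 3.546 Ω
Seg 3: A = πr² = π(7.9400e-04 m)² = 1.981e-06 m²
R_3 = (2.58×10^-8)(325)/(1.981e-06) = 4.234 Ω
R_total = R_1 + R_2 + R_3 = 36.6 Ω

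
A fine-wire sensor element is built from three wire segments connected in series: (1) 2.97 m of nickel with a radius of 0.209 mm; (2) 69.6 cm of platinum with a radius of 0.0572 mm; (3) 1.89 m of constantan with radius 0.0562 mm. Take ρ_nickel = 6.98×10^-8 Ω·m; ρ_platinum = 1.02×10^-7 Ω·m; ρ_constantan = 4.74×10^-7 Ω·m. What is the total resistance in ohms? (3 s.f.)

Seg 1: A = πr² = π(2.0900e-04 m)² = 1.372e-07 m²
R_1 = (6.98×10^-8)(2.97)/(1.372e-07) = 1.511 Ω
Seg 2: A = πr² = π(5.7200e-05 m)² = 1.028e-08 m²
R_2 = (1.02×10^-7)(0.696)/(1.028e-08) = 6.907 Ω
Seg 3: A = πr² = π(5.6200e-05 m)² = 9.923e-09 m²
R_3 = (4.74×10^-7)(1.89)/(9.923e-09) = 90.29 Ω
R_total = R_1 + R_2 + R_3 = 98.7 Ω

98.7 Ω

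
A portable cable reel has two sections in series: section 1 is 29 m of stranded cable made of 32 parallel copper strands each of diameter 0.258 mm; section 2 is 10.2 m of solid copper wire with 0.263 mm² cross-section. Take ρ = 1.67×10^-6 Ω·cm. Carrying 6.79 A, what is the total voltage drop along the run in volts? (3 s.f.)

6.36 V

ρ = 1.67×10^-6 Ω·cm = 1.67×10^-8 Ω·m
Section 1: A_strand = π(1.2900e-04)² = 5.228e-08 m²; R₁ = ρL/(N·A_s) = (1.67×10^-8)(29)/(32×5.228e-08) = 0.2895 Ω
Section 2: A = 0.263 mm² = 2.630e-07 m²
R₂ = (1.67×10^-8)(10.2)/(2.630e-07) = 0.6477 Ω
R = R₁ + R₂ = 0.9372 Ω
V = IR = 6.79 × 0.9372 = 6.36 V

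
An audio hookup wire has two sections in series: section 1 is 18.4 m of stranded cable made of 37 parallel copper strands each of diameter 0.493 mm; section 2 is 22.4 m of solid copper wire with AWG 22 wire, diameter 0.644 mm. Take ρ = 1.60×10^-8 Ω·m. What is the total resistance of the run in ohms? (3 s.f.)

1.14 Ω

Section 1: A_strand = π(2.4650e-04)² = 1.909e-07 m²; R₁ = ρL/(N·A_s) = (1.60×10^-8)(18.4)/(37×1.909e-07) = 0.04168 Ω
Section 2: A = π(0.644/2 mm)² = π(3.2200e-04 m)² = 3.257e-07 m²
R₂ = (1.60×10^-8)(22.4)/(3.257e-07) = 1.1 Ω
R = R₁ + R₂ = 1.14 Ω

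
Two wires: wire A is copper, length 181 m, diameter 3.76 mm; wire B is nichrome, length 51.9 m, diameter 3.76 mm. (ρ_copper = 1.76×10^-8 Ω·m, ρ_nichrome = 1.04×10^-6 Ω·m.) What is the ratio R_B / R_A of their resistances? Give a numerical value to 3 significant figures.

16.9

R ∝ ρL/d², so R_B/R_A = (ρ_B/ρ_A) × (L_B/L_A)
= (1.04×10^-6/1.76×10^-8) × (51.9/181) = 16.9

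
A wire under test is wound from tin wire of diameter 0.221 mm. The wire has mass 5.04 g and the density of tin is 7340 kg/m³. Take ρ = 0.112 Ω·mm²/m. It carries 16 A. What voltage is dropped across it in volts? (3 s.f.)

ρ = 0.112 Ω·mm²/m = 1.12×10^-7 Ω·m
A = π(d/2)² = π(1.1050e-04 m)² = 3.8360e-08 m²
L = m/(density·A) = 0.00504/(7340×3.8360e-08) = 17.9 m
R = ρL/A = (1.12×10^-7)(17.9)/(3.8360e-08) = 52.26 Ω
V = IR = 16 × 52.26 = 836 V

836 V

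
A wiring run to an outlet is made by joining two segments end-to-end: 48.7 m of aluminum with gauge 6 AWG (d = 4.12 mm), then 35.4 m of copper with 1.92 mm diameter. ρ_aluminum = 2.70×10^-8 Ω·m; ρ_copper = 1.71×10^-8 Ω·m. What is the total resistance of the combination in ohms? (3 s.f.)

0.308 Ω

Segment 1: A = π(4.12/2 mm)² = π(2.0600e-03 m)² = 1.333e-05 m²
R₁ = ρL/A = (2.70×10^-8)(48.7)/(1.333e-05) = 0.09863 Ω
Segment 2: A = π(d/2)² = π(9.6000e-04 m)² = 2.895e-06 m²
R₂ = (1.71×10^-8)(35.4)/(2.895e-06) = 0.2091 Ω
R = R₁ + R₂ = 0.308 Ω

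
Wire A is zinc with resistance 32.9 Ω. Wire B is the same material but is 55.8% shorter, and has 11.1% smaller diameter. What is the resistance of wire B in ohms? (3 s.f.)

R ∝ L/d², so R_B/R_A = (1 − 55.8/100) × (1 − 11.1/100)⁻²
= 0.442 × 1.265 = 0.5593
R_B = 0.5593 × 32.9 = 18.4 Ω

18.4 Ω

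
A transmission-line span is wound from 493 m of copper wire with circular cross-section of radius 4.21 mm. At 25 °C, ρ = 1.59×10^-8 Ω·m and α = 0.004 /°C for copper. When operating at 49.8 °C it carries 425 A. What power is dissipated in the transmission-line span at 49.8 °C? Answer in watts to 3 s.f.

A = πr² = π(4.2100e-03 m)² = 5.568e-05 m²
R₍25₎ = ρL/A = (1.59×10^-8)(493)/(5.568e-05) = 0.1408 Ω
R₍49.8₎ = R₍25₎(1 + αΔT) = 0.1408 × (1 + 0.004×24.8) = 0.1547 Ω
P = I²R = (425)² × 0.1547 = 28000 W

28000 W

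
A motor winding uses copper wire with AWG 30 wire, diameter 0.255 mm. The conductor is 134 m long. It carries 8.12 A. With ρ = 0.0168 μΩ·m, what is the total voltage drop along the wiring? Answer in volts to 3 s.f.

ρ = 0.0168 μΩ·m = 1.68×10^-8 Ω·m
A = π(0.255/2 mm)² = π(1.2750e-04 m)² = 5.107e-08 m²
R = ρL/A = (1.68×10^-8)(134)/(5.107e-08) = 44.08 Ω
V = IR = 8.12 × 44.08 = 358 V

358 V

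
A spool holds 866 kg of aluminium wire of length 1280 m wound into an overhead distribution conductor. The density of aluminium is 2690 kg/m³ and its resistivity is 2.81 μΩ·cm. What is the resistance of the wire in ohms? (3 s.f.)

0.143 Ω

ρ = 2.81 μΩ·cm = 2.81×10^-8 Ω·m
A = m/(density·L) = 866/(2690×1280) = 2.5151e-04 m²
R = ρL/A = (2.81×10^-8)(1280)/(2.5151e-04) = 0.143 Ω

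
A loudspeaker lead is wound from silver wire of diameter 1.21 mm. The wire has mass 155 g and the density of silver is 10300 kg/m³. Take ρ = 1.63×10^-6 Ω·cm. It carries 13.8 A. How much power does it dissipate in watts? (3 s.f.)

35.3 W

ρ = 1.63×10^-6 Ω·cm = 1.63×10^-8 Ω·m
A = π(d/2)² = π(6.0500e-04 m)² = 1.1499e-06 m²
L = m/(density·A) = 0.155/(10300×1.1499e-06) = 13.09 m
R = ρL/A = (1.63×10^-8)(13.09)/(1.1499e-06) = 0.1855 Ω
P = I²R = (13.8)² × 0.1855 = 35.3 W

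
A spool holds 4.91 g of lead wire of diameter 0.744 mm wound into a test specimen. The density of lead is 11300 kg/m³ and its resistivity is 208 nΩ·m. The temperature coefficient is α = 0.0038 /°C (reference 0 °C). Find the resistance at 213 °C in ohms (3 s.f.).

0.865 Ω

ρ = 208 nΩ·m = 2.08×10^-7 Ω·m
A = π(d/2)² = π(3.7200e-04 m)² = 4.3475e-07 m²
L = m/(density·A) = 0.00491/(11300×4.3475e-07) = 0.9995 m
R = ρL/A = (2.08×10^-7)(0.9995)/(4.3475e-07) = 0.4782 Ω
R(213 °C) = 0.4782 × (1 + 0.0038×213) = 0.865 Ω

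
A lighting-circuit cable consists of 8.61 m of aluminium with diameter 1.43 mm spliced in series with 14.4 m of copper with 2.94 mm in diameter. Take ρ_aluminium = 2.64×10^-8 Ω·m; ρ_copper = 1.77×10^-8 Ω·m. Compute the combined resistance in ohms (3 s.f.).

0.179 Ω

Segment 1: A = π(d/2)² = π(7.1500e-04 m)² = 1.606e-06 m²
R₁ = ρL/A = (2.64×10^-8)(8.61)/(1.606e-06) = 0.1415 Ω
Segment 2: A = π(d/2)² = π(1.4700e-03 m)² = 6.789e-06 m²
R₂ = (1.77×10^-8)(14.4)/(6.789e-06) = 0.03754 Ω
R = R₁ + R₂ = 0.179 Ω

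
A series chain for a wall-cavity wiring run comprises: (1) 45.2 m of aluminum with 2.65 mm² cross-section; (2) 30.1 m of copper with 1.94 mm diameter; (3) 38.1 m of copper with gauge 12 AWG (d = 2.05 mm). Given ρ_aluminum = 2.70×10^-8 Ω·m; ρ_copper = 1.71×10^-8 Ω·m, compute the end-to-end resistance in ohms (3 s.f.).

Seg 1: A = 2.65 mm² = 2.650e-06 m²
R_1 = (2.70×10^-8)(45.2)/(2.650e-06) = 0.4605 Ω
Seg 2: A = π(d/2)² = π(9.7000e-04 m)² = 2.956e-06 m²
R_2 = (1.71×10^-8)(30.1)/(2.956e-06) = 0.1741 Ω
Seg 3: A = π(2.05/2 mm)² = π(1.0250e-03 m)² = 3.301e-06 m²
R_3 = (1.71×10^-8)(38.1)/(3.301e-06) = 0.1974 Ω
R_total = R_1 + R_2 + R_3 = 0.832 Ω

0.832 Ω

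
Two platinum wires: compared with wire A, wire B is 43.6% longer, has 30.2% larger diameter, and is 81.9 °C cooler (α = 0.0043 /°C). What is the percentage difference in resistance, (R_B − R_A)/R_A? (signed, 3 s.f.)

-45.1%

R ∝ ρL/d² with ρ ∝ (1+αΔT), so R_B/R_A = (1 + 43.6/100) × (1 + 30.2/100)⁻² × (1 − 0.0043×81.9)
= 1.436 × 0.5899 × 0.6478 = 0.5488
(R_B − R_A)/R_A = 0.5488 − 1 = -45.1%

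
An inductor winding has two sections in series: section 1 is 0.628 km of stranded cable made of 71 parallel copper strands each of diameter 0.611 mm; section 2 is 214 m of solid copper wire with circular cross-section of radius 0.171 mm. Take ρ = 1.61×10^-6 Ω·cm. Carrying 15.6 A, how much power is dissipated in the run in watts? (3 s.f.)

ρ = 1.61×10^-6 Ω·cm = 1.61×10^-8 Ω·m
Section 1: A_strand = π(3.0550e-04)² = 2.932e-07 m²; R₁ = ρL/(N·A_s) = (1.61×10^-8)(628)/(71×2.932e-07) = 0.4857 Ω
Section 2: A = πr² = π(1.7100e-04 m)² = 9.186e-08 m²
R₂ = (1.61×10^-8)(214)/(9.186e-08) = 37.51 Ω
R = R₁ + R₂ = 37.99 Ω
P = I²R = (15.6)² × 37.99 = 9250 W

9250 W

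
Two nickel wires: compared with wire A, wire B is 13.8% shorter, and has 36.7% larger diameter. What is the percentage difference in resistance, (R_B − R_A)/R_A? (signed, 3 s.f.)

R ∝ L/d², so R_B/R_A = (1 − 13.8/100) × (1 + 36.7/100)⁻²
= 0.862 × 0.5351 = 0.4613
(R_B − R_A)/R_A = 0.4613 − 1 = -53.9%

-53.9%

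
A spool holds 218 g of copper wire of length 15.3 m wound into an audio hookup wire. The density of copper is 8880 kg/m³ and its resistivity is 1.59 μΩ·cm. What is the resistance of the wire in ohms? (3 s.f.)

ρ = 1.59 μΩ·cm = 1.59×10^-8 Ω·m
A = m/(density·L) = 0.218/(8880×15.3) = 1.6045e-06 m²
R = ρL/A = (1.59×10^-8)(15.3)/(1.6045e-06) = 0.152 Ω

0.152 Ω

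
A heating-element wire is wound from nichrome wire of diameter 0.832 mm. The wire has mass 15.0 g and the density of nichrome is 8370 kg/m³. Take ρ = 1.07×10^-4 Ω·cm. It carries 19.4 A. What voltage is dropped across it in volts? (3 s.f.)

126 V

ρ = 1.07×10^-4 Ω·cm = 1.07×10^-6 Ω·m
A = π(d/2)² = π(4.1600e-04 m)² = 5.4367e-07 m²
L = m/(density·A) = 0.015/(8370×5.4367e-07) = 3.296 m
R = ρL/A = (1.07×10^-6)(3.296)/(5.4367e-07) = 6.487 Ω
V = IR = 19.4 × 6.487 = 126 V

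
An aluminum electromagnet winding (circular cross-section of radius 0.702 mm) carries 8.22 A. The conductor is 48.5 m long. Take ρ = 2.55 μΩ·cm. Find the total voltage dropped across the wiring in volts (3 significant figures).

6.57 V

ρ = 2.55 μΩ·cm = 2.55×10^-8 Ω·m
A = πr² = π(7.0200e-04 m)² = 1.548e-06 m²
R = ρL/A = (2.55×10^-8)(48.5)/(1.548e-06) = 0.7988 Ω
V = IR = 8.22 × 0.7988 = 6.57 V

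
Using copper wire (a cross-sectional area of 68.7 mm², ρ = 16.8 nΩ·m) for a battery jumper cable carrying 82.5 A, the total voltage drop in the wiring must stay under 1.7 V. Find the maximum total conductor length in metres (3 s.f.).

ρ = 16.8 nΩ·m = 1.68×10^-8 Ω·m
A = 68.7 mm² = 6.870e-05 m²
L_max = V_max·A/(1·ρI) = (1.7)(6.870e-05)/(1.68×10^-8×82.5) = 84.3 m

84.3 m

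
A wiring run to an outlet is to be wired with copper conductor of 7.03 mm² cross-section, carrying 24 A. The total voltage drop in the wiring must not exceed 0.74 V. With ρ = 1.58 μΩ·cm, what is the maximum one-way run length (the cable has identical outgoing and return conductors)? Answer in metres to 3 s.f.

6.86 m

ρ = 1.58 μΩ·cm = 1.58×10^-8 Ω·m
A = 7.03 mm² = 7.030e-06 m²
L_max = V_max·A/(2·ρI) = (0.74)(7.030e-06)/(2×1.58×10^-8×24) = 6.86 m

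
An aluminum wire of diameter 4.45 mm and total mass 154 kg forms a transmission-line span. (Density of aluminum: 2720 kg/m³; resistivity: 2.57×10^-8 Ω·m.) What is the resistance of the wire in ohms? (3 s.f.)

6.02 Ω

A = π(d/2)² = π(2.2250e-03 m)² = 1.5553e-05 m²
L = m/(density·A) = 154/(2720×1.5553e-05) = 3640 m
R = ρL/A = (2.57×10^-8)(3640)/(1.5553e-05) = 6.02 Ω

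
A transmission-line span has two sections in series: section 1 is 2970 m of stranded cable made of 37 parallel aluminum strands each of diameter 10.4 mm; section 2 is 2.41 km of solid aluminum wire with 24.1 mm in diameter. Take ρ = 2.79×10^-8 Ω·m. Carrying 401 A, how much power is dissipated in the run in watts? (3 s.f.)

Section 1: A_strand = π(5.2000e-03)² = 8.495e-05 m²; R₁ = ρL/(N·A_s) = (2.79×10^-8)(2970)/(37×8.495e-05) = 0.02636 Ω
Section 2: A = π(d/2)² = π(1.2050e-02 m)² = 4.562e-04 m²
R₂ = (2.79×10^-8)(2410)/(4.562e-04) = 0.1474 Ω
R = R₁ + R₂ = 0.1738 Ω
P = I²R = (401)² × 0.1738 = 27900 W

27900 W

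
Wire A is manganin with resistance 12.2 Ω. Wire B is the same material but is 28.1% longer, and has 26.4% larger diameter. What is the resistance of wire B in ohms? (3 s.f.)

R ∝ L/d², so R_B/R_A = (1 + 28.1/100) × (1 + 26.4/100)⁻²
= 1.281 × 0.6259 = 0.8018
R_B = 0.8018 × 12.2 = 9.78 Ω

9.78 Ω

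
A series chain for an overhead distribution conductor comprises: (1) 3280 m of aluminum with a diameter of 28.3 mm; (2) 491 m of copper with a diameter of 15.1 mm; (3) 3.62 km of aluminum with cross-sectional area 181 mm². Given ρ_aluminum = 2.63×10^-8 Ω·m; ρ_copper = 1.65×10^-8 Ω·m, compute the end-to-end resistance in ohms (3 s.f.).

0.708 Ω

Seg 1: A = π(d/2)² = π(1.4150e-02 m)² = 6.290e-04 m²
R_1 = (2.63×10^-8)(3280)/(6.290e-04) = 0.1371 Ω
Seg 2: A = π(d/2)² = π(7.5500e-03 m)² = 1.791e-04 m²
R_2 = (1.65×10^-8)(491)/(1.791e-04) = 0.04524 Ω
Seg 3: A = 181 mm² = 1.810e-04 m²
R_3 = (2.63×10^-8)(3620)/(1.810e-04) = 0.526 Ω
R_total = R_1 + R_2 + R_3 = 0.708 Ω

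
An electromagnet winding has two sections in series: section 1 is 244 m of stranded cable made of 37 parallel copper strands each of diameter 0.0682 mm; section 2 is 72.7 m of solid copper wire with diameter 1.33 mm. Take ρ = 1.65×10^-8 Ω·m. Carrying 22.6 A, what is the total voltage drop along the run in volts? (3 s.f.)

693 V

Section 1: A_strand = π(3.4100e-05)² = 3.653e-09 m²; R₁ = ρL/(N·A_s) = (1.65×10^-8)(244)/(37×3.653e-09) = 29.79 Ω
Section 2: A = π(d/2)² = π(6.6500e-04 m)² = 1.389e-06 m²
R₂ = (1.65×10^-8)(72.7)/(1.389e-06) = 0.8634 Ω
R = R₁ + R₂ = 30.65 Ω
V = IR = 22.6 × 30.65 = 693 V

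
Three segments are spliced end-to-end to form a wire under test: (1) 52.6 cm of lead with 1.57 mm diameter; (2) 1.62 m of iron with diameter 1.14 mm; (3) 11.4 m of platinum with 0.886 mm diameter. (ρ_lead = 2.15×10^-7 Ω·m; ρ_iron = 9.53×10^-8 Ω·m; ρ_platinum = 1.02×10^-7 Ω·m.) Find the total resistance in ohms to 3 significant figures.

Seg 1: A = π(d/2)² = π(7.8500e-04 m)² = 1.936e-06 m²
R_1 = (2.15×10^-7)(0.526)/(1.936e-06) = 0.05842 Ω
Seg 2: A = π(d/2)² = π(5.7000e-04 m)² = 1.021e-06 m²
R_2 = (9.53×10^-8)(1.62)/(1.021e-06) = 0.1513 Ω
Seg 3: A = π(d/2)² = π(4.4300e-04 m)² = 6.165e-07 m²
R_3 = (1.02×10^-7)(11.4)/(6.165e-07) = 1.886 Ω
R_total = R_1 + R_2 + R_3 = 2.10 Ω

2.10 Ω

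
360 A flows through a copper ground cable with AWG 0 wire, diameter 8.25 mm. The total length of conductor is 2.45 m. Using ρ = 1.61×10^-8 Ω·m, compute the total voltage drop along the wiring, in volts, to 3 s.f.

A = π(8.25/2 mm)² = π(4.1250e-03 m)² = 5.346e-05 m²
R = ρL/A = (1.61×10^-8)(2.45)/(5.346e-05) = 7.379×10^-4 Ω
V = IR = 360 × 7.379×10^-4 = 0.266 V

0.266 V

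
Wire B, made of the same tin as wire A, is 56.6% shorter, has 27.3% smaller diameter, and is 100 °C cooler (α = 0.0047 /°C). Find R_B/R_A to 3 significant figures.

R ∝ ρL/d² with ρ ∝ (1+αΔT), so R_B/R_A = (1 − 56.6/100) × (1 − 27.3/100)⁻² × (1 − 0.0047×100)
= 0.434 × 1.892 × 0.53 = 0.435

0.435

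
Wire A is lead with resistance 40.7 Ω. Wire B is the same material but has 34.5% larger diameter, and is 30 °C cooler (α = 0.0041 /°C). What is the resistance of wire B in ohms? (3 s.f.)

19.7 Ω

R ∝ ρL/d² with ρ ∝ (1+αΔT), so R_B/R_A = (1 + 34.5/100)⁻² × (1 − 0.0041×30)
= 0.5528 × 0.877 = 0.4848
R_B = 0.4848 × 40.7 = 19.7 Ω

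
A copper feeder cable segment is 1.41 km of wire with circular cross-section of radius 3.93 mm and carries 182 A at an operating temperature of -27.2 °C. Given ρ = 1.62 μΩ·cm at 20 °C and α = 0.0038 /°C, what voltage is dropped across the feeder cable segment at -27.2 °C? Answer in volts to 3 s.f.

ρ = 1.62 μΩ·cm = 1.62×10^-8 Ω·m
A = πr² = π(3.9300e-03 m)² = 4.852e-05 m²
R₍20₎ = ρL/A = (1.62×10^-8)(1410)/(4.852e-05) = 0.4708 Ω
R₍-27.2₎ = R₍20₎(1 + αΔT) = 0.4708 × (1 + 0.0038×-47.2) = 0.3863 Ω
V = IR = 182 × 0.3863 = 70.3 V

70.3 V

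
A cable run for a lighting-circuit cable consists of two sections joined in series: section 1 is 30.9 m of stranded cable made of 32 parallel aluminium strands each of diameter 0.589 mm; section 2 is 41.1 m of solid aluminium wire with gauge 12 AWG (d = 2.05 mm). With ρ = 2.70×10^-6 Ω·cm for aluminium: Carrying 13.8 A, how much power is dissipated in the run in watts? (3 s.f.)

82.3 W

ρ = 2.70×10^-6 Ω·cm = 2.70×10^-8 Ω·m
Section 1: A_strand = π(2.9450e-04)² = 2.725e-07 m²; R₁ = ρL/(N·A_s) = (2.70×10^-8)(30.9)/(32×2.725e-07) = 0.09569 Ω
Section 2: A = π(2.05/2 mm)² = π(1.0250e-03 m)² = 3.301e-06 m²
R₂ = (2.70×10^-8)(41.1)/(3.301e-06) = 0.3362 Ω
R = R₁ + R₂ = 0.4319 Ω
P = I²R = (13.8)² × 0.4319 = 82.3 W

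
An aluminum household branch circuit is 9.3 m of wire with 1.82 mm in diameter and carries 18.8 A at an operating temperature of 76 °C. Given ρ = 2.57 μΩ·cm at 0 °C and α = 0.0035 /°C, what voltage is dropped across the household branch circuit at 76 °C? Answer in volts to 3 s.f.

2.19 V

ρ = 2.57 μΩ·cm = 2.57×10^-8 Ω·m
A = π(d/2)² = π(9.1000e-04 m)² = 2.602e-06 m²
R₍0₎ = ρL/A = (2.57×10^-8)(9.3)/(2.602e-06) = 0.09187 Ω
R₍76₎ = R₍0₎(1 + αΔT) = 0.09187 × (1 + 0.0035×76) = 0.1163 Ω
V = IR = 18.8 × 0.1163 = 2.19 V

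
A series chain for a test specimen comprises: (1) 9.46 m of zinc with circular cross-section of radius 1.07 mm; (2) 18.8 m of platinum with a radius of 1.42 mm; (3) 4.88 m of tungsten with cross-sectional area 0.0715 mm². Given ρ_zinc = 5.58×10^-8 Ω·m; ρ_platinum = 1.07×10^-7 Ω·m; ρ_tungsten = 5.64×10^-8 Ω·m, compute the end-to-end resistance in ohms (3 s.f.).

4.31 Ω

Seg 1: A = πr² = π(1.0700e-03 m)² = 3.597e-06 m²
R_1 = (5.58×10^-8)(9.46)/(3.597e-06) = 0.1468 Ω
Seg 2: A = πr² = π(1.4200e-03 m)² = 6.335e-06 m²
R_2 = (1.07×10^-7)(18.8)/(6.335e-06) = 0.3176 Ω
Seg 3: A = 0.0715 mm² = 7.150e-08 m²
R_3 = (5.64×10^-8)(4.88)/(7.150e-08) = 3.849 Ω
R_total = R_1 + R_2 + R_3 = 4.31 Ω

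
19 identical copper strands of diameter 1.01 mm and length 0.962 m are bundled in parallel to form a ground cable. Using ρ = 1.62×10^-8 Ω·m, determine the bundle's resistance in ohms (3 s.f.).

0.00102 Ω

A_strand = π(5.0500e-04 m)² = 8.012e-07 m²
R_strand = ρL/A = (1.62×10^-8)(0.962)/(8.012e-07) = 0.01945 Ω
R_total = R_strand/N = 0.01945/19 = 0.00102 Ω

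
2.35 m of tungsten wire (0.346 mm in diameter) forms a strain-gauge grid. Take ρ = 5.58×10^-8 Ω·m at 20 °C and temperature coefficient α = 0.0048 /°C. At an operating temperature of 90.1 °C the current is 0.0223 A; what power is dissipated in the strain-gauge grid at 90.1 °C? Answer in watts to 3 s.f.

A = π(d/2)² = π(1.7300e-04 m)² = 9.402e-08 m²
R₍20₎ = ρL/A = (5.58×10^-8)(2.35)/(9.402e-08) = 1.395 Ω
R₍90.1₎ = R₍20₎(1 + αΔT) = 1.395 × (1 + 0.0048×70.1) = 1.864 Ω
P = I²R = (0.0223)² × 1.864 = 9.27×10^-4 W

9.27×10^-4 W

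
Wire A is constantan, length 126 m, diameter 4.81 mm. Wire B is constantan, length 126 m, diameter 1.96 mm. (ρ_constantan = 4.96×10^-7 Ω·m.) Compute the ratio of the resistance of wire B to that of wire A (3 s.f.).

6.02

R ∝ ρL/d², so R_B/R_A = (d_A/d_B)²
= (4.81/1.96)² = 6.02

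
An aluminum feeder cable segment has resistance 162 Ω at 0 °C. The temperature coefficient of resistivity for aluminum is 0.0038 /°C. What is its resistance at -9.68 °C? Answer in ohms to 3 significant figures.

156 Ω

ΔT = -9.68 − 0 = -9.68 °C
R = R₀(1 + αΔT) = 162 × (1 + 0.0038×-9.68) = 162 × 0.9632 = 156 Ω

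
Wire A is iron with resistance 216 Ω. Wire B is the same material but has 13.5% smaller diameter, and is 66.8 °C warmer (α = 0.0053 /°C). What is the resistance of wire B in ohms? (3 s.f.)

391 Ω

R ∝ ρL/d² with ρ ∝ (1+αΔT), so R_B/R_A = (1 − 13.5/100)⁻² × (1 + 0.0053×66.8)
= 1.337 × 1.354 = 1.81
R_B = 1.81 × 216 = 391 Ω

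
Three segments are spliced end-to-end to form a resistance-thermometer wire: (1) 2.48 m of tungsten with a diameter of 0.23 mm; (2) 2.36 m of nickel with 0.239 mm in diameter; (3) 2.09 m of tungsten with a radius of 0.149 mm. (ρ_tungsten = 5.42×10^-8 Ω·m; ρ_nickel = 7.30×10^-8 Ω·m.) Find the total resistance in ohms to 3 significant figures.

Seg 1: A = π(d/2)² = π(1.1500e-04 m)² = 4.155e-08 m²
R_1 = (5.42×10^-8)(2.48)/(4.155e-08) = 3.235 Ω
Seg 2: A = π(d/2)² = π(1.1950e-04 m)² = 4.486e-08 m²
R_2 = (7.30×10^-8)(2.36)/(4.486e-08) = 3.84 Ω
Seg 3: A = πr² = π(1.4900e-04 m)² = 6.975e-08 m²
R_3 = (5.42×10^-8)(2.09)/(6.975e-08) = 1.624 Ω
R_total = R_1 + R_2 + R_3 = 8.70 Ω

8.70 Ω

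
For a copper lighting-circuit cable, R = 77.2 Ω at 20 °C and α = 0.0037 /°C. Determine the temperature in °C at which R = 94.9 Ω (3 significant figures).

82.0 °C

R = R₀(1 + α(T − T₀)) ⇒ T = T₀ + (R/R₀ − 1)/α
T = 20 + (94.9/77.2 − 1)/0.0037 = 20 + (0.2293)/0.0037 = 82.0 °C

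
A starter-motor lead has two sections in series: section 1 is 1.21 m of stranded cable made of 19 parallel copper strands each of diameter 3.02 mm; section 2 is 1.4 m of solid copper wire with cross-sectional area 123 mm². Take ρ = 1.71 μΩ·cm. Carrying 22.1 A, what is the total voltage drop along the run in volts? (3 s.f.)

ρ = 1.71 μΩ·cm = 1.71×10^-8 Ω·m
Section 1: A_strand = π(1.5100e-03)² = 7.163e-06 m²; R₁ = ρL/(N·A_s) = (1.71×10^-8)(1.21)/(19×7.163e-06) = 1.520×10^-4 Ω
Section 2: A = 123 mm² = 1.230e-04 m²
R₂ = (1.71×10^-8)(1.4)/(1.230e-04) = 1.946×10^-4 Ω
R = R₁ + R₂ = 3.467×10^-4 Ω
V = IR = 22.1 × 3.467×10^-4 = 0.00766 V

0.00766 V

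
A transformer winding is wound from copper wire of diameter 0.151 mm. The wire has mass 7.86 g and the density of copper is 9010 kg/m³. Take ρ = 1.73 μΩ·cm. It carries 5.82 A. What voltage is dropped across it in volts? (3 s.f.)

ρ = 1.73 μΩ·cm = 1.73×10^-8 Ω·m
A = π(d/2)² = π(7.5500e-05 m)² = 1.7908e-08 m²
L = m/(density·A) = 0.00786/(9010×1.7908e-08) = 48.71 m
R = ρL/A = (1.73×10^-8)(48.71)/(1.7908e-08) = 47.06 Ω
V = IR = 5.82 × 47.06 = 274 V

274 V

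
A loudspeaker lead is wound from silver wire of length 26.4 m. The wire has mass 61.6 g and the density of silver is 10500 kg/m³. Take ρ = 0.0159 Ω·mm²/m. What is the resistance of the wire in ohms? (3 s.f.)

1.89 Ω

ρ = 0.0159 Ω·mm²/m = 1.59×10^-8 Ω·m
A = m/(density·L) = 0.0616/(10500×26.4) = 2.2222e-07 m²
R = ρL/A = (1.59×10^-8)(26.4)/(2.2222e-07) = 1.89 Ω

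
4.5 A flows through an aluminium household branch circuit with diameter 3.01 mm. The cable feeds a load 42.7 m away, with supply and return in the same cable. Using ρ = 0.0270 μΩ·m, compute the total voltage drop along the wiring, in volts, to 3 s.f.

1.46 V

ρ = 0.0270 μΩ·m = 2.70×10^-8 Ω·m
A = π(d/2)² = π(1.5050e-03 m)² = 7.116e-06 m²
Total conductor length (both ways) L = 2 × 42.7 = 85.4 m
R = ρL/A = (2.70×10^-8)(85.4)/(7.116e-06) = 0.324 Ω
V = IR = 4.5 × 0.324 = 1.46 V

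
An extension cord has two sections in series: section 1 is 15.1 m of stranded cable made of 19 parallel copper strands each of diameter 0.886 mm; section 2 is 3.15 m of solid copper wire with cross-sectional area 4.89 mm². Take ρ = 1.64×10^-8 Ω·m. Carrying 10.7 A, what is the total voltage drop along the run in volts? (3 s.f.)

Section 1: A_strand = π(4.4300e-04)² = 6.165e-07 m²; R₁ = ρL/(N·A_s) = (1.64×10^-8)(15.1)/(19×6.165e-07) = 0.02114 Ω
Section 2: A = 4.89 mm² = 4.890e-06 m²
R₂ = (1.64×10^-8)(3.15)/(4.890e-06) = 0.01056 Ω
R = R₁ + R₂ = 0.0317 Ω
V = IR = 10.7 × 0.0317 = 0.339 V

0.339 V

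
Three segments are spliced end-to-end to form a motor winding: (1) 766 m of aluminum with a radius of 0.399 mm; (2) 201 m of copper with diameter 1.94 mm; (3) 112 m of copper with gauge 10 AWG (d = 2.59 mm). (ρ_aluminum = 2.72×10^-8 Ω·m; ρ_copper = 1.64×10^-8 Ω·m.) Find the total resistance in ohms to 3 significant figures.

Seg 1: A = πr² = π(3.9900e-04 m)² = 5.001e-07 m²
R_1 = (2.72×10^-8)(766)/(5.001e-07) = 41.66 Ω
Seg 2: A = π(d/2)² = π(9.7000e-04 m)² = 2.956e-06 m²
R_2 = (1.64×10^-8)(201)/(2.956e-06) = 1.115 Ω
Seg 3: A = π(2.59/2 mm)² = π(1.2950e-03 m)² = 5.269e-06 m²
R_3 = (1.64×10^-8)(112)/(5.269e-06) = 0.3486 Ω
R_total = R_1 + R_2 + R_3 = 43.1 Ω

43.1 Ω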